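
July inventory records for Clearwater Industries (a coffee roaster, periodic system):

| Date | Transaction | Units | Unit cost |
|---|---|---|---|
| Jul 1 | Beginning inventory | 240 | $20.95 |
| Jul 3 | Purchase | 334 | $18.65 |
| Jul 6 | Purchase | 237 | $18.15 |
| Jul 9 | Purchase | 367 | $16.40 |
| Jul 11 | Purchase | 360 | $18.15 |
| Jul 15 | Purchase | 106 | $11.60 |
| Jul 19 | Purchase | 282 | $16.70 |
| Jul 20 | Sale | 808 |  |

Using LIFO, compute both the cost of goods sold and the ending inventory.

COGS = $13,457.00; ending inventory = $20,593.45

Jul 20, 808 sold [LIFO — newest first]: 282 @ $16.70 + 106 @ $11.60 + 360 @ $18.15 + 60 @ $16.40 = $13,457.00
Ending inventory: 240 @ $20.95 + 334 @ $18.65 + 237 @ $18.15 + 307 @ $16.40 = $20,593.45
Check: goods available $34,050.45 = COGS $13,457.00 + ending $20,593.45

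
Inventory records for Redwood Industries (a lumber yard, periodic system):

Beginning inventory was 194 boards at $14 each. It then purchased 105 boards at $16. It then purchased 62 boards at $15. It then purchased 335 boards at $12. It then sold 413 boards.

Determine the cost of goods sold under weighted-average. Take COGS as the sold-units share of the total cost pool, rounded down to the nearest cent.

COGS = $5,545.83

Sale 1, sell 413: 413/696 × $9,346.00 → $5,545.83
Ending inventory (cost pool remaining) = $3,800.17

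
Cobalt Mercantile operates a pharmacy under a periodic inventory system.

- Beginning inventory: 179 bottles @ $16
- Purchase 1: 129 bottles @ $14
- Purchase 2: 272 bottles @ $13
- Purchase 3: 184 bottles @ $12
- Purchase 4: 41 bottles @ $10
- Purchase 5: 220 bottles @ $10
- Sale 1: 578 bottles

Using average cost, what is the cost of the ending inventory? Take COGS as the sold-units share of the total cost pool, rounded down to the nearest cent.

Sale 1, sell 578: 578/1025 × $13,024.00 → $7,344.26
Ending inventory (cost pool remaining) = $5,679.74
Check: goods available $13,024.00 = COGS $7,344.26 + ending $5,679.74

Ending inventory = $5,679.74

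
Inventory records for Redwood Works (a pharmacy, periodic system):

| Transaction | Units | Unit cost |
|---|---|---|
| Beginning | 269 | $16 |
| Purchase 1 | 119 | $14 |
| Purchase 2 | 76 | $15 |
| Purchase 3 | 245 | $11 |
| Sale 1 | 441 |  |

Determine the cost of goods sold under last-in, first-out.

COGS = $5,517

Sale 1 (441) [LIFO — newest first]: 245 @ $11 + 76 @ $15 + 119 @ $14 + 1 @ $16 = $5,517
Ending inventory: 268 @ $16 = $4,288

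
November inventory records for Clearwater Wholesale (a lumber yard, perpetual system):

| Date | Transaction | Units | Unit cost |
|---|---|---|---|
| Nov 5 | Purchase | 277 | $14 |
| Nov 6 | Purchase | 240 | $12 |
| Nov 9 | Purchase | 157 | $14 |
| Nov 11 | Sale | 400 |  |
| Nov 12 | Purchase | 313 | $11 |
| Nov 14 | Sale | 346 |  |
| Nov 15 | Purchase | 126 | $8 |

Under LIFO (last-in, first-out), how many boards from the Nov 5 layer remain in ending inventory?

241

Nov 11, 400 sold [LIFO — newest first]: 157 @ $14 + 240 @ $12 + 3 @ $14 = $5,120
Nov 14, 346 sold [LIFO — newest first]: 313 @ $11 + 33 @ $14 = $3,905
Total COGS = $5,120 + $3,905 = $9,025
Ending inventory: 241 @ $14 + 126 @ $8 = $4,382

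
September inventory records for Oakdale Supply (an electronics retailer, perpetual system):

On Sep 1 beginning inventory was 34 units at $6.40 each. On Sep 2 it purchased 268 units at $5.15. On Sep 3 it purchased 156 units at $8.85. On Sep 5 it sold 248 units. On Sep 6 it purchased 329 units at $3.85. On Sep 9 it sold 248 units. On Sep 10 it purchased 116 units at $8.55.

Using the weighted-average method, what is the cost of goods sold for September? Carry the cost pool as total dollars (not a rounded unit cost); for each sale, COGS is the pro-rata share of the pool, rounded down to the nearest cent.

COGS = $2,823.90

After Sep 1: 34 on hand, pool $217.60 (≈ $6.4000 each)
After Sep 2: 302 on hand, pool $1,597.80 (≈ $5.2907 each)
After Sep 3: 458 on hand, pool $2,978.40 (≈ $6.5031 each)
Sep 5, sell 248: 248/458 × $2,978.40 → $1,612.75
After Sep 6: 539 on hand, pool $2,632.30 (≈ $4.8837 each)
Sep 9, sell 248: 248/539 × $2,632.30 → $1,211.15
After Sep 10: 407 on hand, pool $2,412.95 (≈ $5.9286 each)
Total COGS = $1,612.75 + $1,211.15 = $2,823.90
Ending inventory (cost pool remaining) = $2,412.95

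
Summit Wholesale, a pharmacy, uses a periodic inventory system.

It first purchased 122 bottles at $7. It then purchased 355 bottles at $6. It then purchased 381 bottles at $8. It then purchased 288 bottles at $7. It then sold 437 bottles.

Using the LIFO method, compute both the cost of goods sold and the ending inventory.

COGS = $3,208; ending inventory = $4,840

Sale 1 (437) [LIFO — newest first]: 288 @ $7 + 149 @ $8 = $3,208
Ending inventory: 122 @ $7 + 355 @ $6 + 232 @ $8 = $4,840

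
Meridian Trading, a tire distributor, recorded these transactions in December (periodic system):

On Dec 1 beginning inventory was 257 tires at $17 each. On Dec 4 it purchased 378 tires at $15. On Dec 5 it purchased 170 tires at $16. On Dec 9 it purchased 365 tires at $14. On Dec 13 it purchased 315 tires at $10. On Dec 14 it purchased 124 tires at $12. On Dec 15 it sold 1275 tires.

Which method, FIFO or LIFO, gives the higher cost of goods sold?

FIFO

FIFO COGS: 257 @ $17 + 378 @ $15 + 170 @ $16 + 365 @ $14 + 105 @ $10 = $18,919
LIFO COGS: 124 @ $12 + 315 @ $10 + 365 @ $14 + 170 @ $16 + 301 @ $15 = $16,983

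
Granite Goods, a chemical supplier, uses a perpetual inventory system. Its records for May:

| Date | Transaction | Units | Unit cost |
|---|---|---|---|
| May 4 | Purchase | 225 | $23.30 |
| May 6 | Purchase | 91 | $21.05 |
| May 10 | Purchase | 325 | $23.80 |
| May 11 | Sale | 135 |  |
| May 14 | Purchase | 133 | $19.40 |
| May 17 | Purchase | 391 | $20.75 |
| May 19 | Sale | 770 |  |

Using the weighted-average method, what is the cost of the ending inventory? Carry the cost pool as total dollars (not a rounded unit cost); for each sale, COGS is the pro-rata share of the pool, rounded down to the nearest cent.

Ending inventory = $5,666.97

After May 4: 225 on hand, pool $5,242.50 (≈ $23.3000 each)
After May 6: 316 on hand, pool $7,158.05 (≈ $22.6521 each)
After May 10: 641 on hand, pool $14,893.05 (≈ $23.2341 each)
May 11, sell 135: 135/641 × $14,893.05 → $3,136.60
After May 14: 639 on hand, pool $14,336.65 (≈ $22.4361 each)
After May 17: 1030 on hand, pool $22,449.90 (≈ $21.7960 each)
May 19, sell 770: 770/1030 × $22,449.90 → $16,782.93
Total COGS = $3,136.60 + $16,782.93 = $19,919.53
Ending inventory (cost pool remaining) = $5,666.97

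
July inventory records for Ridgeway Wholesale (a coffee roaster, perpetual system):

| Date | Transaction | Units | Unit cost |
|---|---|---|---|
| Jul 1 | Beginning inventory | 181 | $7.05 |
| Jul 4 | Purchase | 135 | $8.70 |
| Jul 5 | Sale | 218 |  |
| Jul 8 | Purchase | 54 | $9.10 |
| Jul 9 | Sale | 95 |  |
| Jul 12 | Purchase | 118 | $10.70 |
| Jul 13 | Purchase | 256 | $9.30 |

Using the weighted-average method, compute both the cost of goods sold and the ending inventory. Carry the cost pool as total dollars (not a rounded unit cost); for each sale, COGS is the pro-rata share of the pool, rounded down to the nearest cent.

After Jul 1: 181 on hand, pool $1,276.05 (≈ $7.0500 each)
After Jul 4: 316 on hand, pool $2,450.55 (≈ $7.7549 each)
Jul 5, sell 218: 218/316 × $2,450.55 → $1,690.56
After Jul 8: 152 on hand, pool $1,251.39 (≈ $8.2328 each)
Jul 9, sell 95: 95/152 × $1,251.39 → $782.11
After Jul 12: 175 on hand, pool $1,731.88 (≈ $9.8965 each)
After Jul 13: 431 on hand, pool $4,112.68 (≈ $9.5422 each)
Total COGS = $1,690.56 + $782.11 = $2,472.67
Ending inventory (cost pool remaining) = $4,112.68

COGS = $2,472.67; ending inventory = $4,112.68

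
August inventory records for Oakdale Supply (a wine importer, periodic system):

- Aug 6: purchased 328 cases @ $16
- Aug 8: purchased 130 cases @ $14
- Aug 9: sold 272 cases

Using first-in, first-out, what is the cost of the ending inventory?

Ending inventory = $2,716

Aug 9, 272 sold [FIFO — oldest first]: 272 @ $16 = $4,352
Ending inventory: 56 @ $16 + 130 @ $14 = $2,716
Check: goods available $7,068 = COGS $4,352 + ending $2,716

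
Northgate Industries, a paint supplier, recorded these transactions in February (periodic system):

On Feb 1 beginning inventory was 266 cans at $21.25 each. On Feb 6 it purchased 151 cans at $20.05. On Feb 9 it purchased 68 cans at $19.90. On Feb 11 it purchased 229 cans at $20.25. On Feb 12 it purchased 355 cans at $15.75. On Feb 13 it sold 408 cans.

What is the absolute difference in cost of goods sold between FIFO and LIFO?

FIFO COGS: 266 @ $21.25 + 142 @ $20.05 = $8,499.60
LIFO COGS: 355 @ $15.75 + 53 @ $20.25 = $6,664.50
Difference = |$8,499.60 − $6,664.50| = $1,835.10

$1,835.10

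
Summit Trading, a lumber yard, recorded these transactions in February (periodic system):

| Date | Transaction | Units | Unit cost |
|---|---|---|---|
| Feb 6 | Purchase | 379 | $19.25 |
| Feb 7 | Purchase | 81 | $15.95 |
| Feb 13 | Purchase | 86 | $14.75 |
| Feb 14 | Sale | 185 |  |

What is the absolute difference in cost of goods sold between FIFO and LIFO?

$654.30

FIFO COGS: 185 @ $19.25 = $3,561.25
LIFO COGS: 86 @ $14.75 + 81 @ $15.95 + 18 @ $19.25 = $2,906.95
Difference = |$3,561.25 − $2,906.95| = $654.30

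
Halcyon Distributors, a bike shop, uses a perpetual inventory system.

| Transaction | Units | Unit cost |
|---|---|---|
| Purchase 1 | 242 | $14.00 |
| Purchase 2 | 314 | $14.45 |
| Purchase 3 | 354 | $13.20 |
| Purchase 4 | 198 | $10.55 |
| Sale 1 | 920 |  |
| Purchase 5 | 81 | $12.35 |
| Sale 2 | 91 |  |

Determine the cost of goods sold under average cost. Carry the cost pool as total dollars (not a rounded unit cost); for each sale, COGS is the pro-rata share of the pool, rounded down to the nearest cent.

COGS = $13,376.41

After Purchase 1: 242 on hand, pool $3,388.00 (≈ $14.0000 each)
After Purchase 2: 556 on hand, pool $7,925.30 (≈ $14.2541 each)
After Purchase 3: 910 on hand, pool $12,598.10 (≈ $13.8441 each)
After Purchase 4: 1108 on hand, pool $14,687.00 (≈ $13.2554 each)
Sale 1, sell 920: 920/1108 × $14,687.00 → $12,194.98
After Purchase 5: 269 on hand, pool $3,492.37 (≈ $12.9828 each)
Sale 2, sell 91: 91/269 × $3,492.37 → $1,181.43
Total COGS = $12,194.98 + $1,181.43 = $13,376.41
Ending inventory (cost pool remaining) = $2,310.94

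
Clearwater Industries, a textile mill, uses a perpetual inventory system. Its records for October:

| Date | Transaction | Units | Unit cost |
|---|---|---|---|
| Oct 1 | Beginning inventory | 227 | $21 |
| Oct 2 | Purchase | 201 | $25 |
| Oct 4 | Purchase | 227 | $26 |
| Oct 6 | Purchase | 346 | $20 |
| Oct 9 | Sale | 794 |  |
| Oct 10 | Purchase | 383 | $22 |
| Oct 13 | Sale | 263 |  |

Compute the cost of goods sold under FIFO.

COGS = $23,846

Oct 9, 794 sold [FIFO — oldest first]: 227 @ $21 + 201 @ $25 + 227 @ $26 + 139 @ $20 = $18,474
Oct 13, 263 sold [FIFO — oldest first]: 207 @ $20 + 56 @ $22 = $5,372
Total COGS = $18,474 + $5,372 = $23,846
Ending inventory: 327 @ $22 = $7,194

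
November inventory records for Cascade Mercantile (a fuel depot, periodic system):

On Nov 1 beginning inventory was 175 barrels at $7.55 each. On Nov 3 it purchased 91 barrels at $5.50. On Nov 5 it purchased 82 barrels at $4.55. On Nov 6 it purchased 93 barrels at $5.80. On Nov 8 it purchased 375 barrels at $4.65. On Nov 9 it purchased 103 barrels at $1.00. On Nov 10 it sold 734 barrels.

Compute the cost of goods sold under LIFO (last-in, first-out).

Nov 10, 734 sold [LIFO — newest first]: 103 @ $1.00 + 375 @ $4.65 + 93 @ $5.80 + 82 @ $4.55 + 81 @ $5.50 = $3,204.75
Ending inventory: 175 @ $7.55 + 10 @ $5.50 = $1,376.25
Check: goods available $4,581.00 = COGS $3,204.75 + ending $1,376.25

COGS = $3,204.75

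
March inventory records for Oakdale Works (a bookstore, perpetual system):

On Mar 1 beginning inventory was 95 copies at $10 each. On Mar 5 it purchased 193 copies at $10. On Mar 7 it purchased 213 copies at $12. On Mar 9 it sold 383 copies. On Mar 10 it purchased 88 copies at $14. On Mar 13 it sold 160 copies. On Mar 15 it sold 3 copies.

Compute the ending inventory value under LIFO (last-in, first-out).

Mar 9, 383 sold [LIFO — newest first]: 213 @ $12 + 170 @ $10 = $4,256
Mar 13, 160 sold [LIFO — newest first]: 88 @ $14 + 23 @ $10 + 49 @ $10 = $1,952
Mar 15, 3 sold [LIFO — newest first]: 3 @ $10 = $30
Total COGS = $4,256 + $1,952 + $30 = $6,238
Ending inventory: 43 @ $10 = $430

Ending inventory = $430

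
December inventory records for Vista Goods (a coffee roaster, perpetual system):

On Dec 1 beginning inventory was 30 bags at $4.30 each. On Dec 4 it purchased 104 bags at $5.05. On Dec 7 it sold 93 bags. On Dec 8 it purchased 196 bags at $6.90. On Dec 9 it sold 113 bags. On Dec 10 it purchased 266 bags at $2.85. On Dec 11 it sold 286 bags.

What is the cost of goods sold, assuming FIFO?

Dec 7, 93 sold [FIFO — oldest first]: 30 @ $4.30 + 63 @ $5.05 = $447.15
Dec 9, 113 sold [FIFO — oldest first]: 41 @ $5.05 + 72 @ $6.90 = $703.85
Dec 11, 286 sold [FIFO — oldest first]: 124 @ $6.90 + 162 @ $2.85 = $1,317.30
Total COGS = $447.15 + $703.85 + $1,317.30 = $2,468.30
Ending inventory: 104 @ $2.85 = $296.40
Check: goods available $2,764.70 = COGS $2,468.30 + ending $296.40

COGS = $2,468.30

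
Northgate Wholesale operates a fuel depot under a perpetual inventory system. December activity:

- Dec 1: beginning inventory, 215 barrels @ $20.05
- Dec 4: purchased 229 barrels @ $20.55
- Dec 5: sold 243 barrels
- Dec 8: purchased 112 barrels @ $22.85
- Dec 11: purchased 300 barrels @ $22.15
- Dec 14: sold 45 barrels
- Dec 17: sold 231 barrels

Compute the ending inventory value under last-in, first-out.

Dec 5, 243 sold [LIFO — newest first]: 229 @ $20.55 + 14 @ $20.05 = $4,986.65
Dec 14, 45 sold [LIFO — newest first]: 45 @ $22.15 = $996.75
Dec 17, 231 sold [LIFO — newest first]: 231 @ $22.15 = $5,116.65
Total COGS = $4,986.65 + $996.75 + $5,116.65 = $11,100.05
Ending inventory: 201 @ $20.05 + 112 @ $22.85 + 24 @ $22.15 = $7,120.85
Check: goods available $18,220.90 = COGS $11,100.05 + ending $7,120.85

Ending inventory = $7,120.85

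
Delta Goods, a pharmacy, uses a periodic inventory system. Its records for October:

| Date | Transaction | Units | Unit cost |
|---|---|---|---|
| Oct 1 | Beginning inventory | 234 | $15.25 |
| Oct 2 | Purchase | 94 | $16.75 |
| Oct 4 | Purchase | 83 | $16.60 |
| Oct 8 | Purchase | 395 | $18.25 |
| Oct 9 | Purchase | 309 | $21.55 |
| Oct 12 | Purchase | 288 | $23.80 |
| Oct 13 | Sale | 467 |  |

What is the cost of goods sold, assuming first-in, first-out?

COGS = $7,542.80

Oct 13, 467 sold [FIFO — oldest first]: 234 @ $15.25 + 94 @ $16.75 + 83 @ $16.60 + 56 @ $18.25 = $7,542.80
Ending inventory: 339 @ $18.25 + 309 @ $21.55 + 288 @ $23.80 = $19,700.10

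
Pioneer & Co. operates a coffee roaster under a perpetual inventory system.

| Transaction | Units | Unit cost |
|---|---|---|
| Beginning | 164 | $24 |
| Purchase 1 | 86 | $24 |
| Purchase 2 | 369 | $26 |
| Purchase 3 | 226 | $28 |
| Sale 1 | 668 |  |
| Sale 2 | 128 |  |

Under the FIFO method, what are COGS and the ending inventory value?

COGS = $20,550; ending inventory = $1,372

Sale 1 (668) [FIFO — oldest first]: 164 @ $24 + 86 @ $24 + 369 @ $26 + 49 @ $28 = $16,966
Sale 2 (128) [FIFO — oldest first]: 128 @ $28 = $3,584
Total COGS = $16,966 + $3,584 = $20,550
Ending inventory: 49 @ $28 = $1,372
Check: goods available $21,922 = COGS $20,550 + ending $1,372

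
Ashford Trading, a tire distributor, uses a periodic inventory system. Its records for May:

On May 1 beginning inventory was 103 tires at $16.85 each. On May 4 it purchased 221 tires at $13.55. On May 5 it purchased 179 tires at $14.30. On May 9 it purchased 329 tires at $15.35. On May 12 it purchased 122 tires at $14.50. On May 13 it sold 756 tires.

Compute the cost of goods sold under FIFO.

COGS = $11,173.35

May 13, 756 sold [FIFO — oldest first]: 103 @ $16.85 + 221 @ $13.55 + 179 @ $14.30 + 253 @ $15.35 = $11,173.35
Ending inventory: 76 @ $15.35 + 122 @ $14.50 = $2,935.60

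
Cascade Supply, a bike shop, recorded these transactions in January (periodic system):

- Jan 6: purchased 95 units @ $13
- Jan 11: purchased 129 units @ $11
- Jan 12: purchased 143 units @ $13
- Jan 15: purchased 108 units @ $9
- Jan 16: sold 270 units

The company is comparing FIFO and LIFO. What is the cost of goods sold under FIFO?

COGS = $3,252

FIFO COGS: 95 @ $13 + 129 @ $11 + 46 @ $13 = $3,252
LIFO COGS: 108 @ $9 + 143 @ $13 + 19 @ $11 = $3,040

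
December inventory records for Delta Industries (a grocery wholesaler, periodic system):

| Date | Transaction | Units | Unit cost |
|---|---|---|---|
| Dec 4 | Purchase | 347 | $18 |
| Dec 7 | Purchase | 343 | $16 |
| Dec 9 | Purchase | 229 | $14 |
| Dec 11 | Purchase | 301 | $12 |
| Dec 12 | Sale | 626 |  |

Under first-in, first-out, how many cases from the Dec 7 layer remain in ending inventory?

Dec 12, 626 sold [FIFO — oldest first]: 347 @ $18 + 279 @ $16 = $10,710
Ending inventory: 64 @ $16 + 229 @ $14 + 301 @ $12 = $7,842

64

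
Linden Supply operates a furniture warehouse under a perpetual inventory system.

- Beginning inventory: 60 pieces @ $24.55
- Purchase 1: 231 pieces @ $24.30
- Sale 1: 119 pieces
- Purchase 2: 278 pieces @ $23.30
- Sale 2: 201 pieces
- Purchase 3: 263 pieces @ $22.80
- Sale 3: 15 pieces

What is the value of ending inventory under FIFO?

Ending inventory = $11,448.60

Sale 1 (119) [FIFO — oldest first]: 60 @ $24.55 + 59 @ $24.30 = $2,906.70
Sale 2 (201) [FIFO — oldest first]: 172 @ $24.30 + 29 @ $23.30 = $4,855.30
Sale 3 (15) [FIFO — oldest first]: 15 @ $23.30 = $349.50
Total COGS = $2,906.70 + $4,855.30 + $349.50 = $8,111.50
Ending inventory: 234 @ $23.30 + 263 @ $22.80 = $11,448.60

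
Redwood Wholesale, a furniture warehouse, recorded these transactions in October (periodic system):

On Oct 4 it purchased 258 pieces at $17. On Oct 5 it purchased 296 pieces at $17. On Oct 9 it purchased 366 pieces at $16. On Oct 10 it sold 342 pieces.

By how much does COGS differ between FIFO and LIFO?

$342

FIFO COGS: 258 @ $17 + 84 @ $17 = $5,814
LIFO COGS: 342 @ $16 = $5,472
Difference = |$5,814 − $5,472| = $342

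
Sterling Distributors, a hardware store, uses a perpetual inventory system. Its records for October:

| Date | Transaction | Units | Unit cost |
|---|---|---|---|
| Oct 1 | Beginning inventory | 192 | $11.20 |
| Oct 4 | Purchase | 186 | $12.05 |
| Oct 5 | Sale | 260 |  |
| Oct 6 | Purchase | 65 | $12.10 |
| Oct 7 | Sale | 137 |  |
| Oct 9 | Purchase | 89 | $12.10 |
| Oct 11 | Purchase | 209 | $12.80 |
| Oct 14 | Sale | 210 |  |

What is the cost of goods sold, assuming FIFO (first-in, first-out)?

COGS = $7,215.10

Oct 5, 260 sold [FIFO — oldest first]: 192 @ $11.20 + 68 @ $12.05 = $2,969.80
Oct 7, 137 sold [FIFO — oldest first]: 118 @ $12.05 + 19 @ $12.10 = $1,651.80
Oct 14, 210 sold [FIFO — oldest first]: 46 @ $12.10 + 89 @ $12.10 + 75 @ $12.80 = $2,593.50
Total COGS = $2,969.80 + $1,651.80 + $2,593.50 = $7,215.10
Ending inventory: 134 @ $12.80 = $1,715.20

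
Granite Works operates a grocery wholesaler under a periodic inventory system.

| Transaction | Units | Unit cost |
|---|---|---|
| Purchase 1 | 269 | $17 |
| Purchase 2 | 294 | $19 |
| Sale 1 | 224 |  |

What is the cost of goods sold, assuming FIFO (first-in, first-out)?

COGS = $3,808

Sale 1 (224) [FIFO — oldest first]: 224 @ $17 = $3,808
Ending inventory: 45 @ $17 + 294 @ $19 = $6,351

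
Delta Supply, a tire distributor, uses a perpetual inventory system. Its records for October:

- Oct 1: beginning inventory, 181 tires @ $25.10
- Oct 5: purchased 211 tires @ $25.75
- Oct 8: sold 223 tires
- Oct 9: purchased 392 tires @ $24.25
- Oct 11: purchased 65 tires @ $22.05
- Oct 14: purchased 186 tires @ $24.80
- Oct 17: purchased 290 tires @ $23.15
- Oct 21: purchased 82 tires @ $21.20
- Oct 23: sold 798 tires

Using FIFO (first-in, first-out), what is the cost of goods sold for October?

Oct 8, 223 sold [FIFO — oldest first]: 181 @ $25.10 + 42 @ $25.75 = $5,624.60
Oct 23, 798 sold [FIFO — oldest first]: 169 @ $25.75 + 392 @ $24.25 + 65 @ $22.05 + 172 @ $24.80 = $19,556.60
Total COGS = $5,624.60 + $19,556.60 = $25,181.20
Ending inventory: 14 @ $24.80 + 290 @ $23.15 + 82 @ $21.20 = $8,799.10
Check: goods available $33,980.30 = COGS $25,181.20 + ending $8,799.10

COGS = $25,181.20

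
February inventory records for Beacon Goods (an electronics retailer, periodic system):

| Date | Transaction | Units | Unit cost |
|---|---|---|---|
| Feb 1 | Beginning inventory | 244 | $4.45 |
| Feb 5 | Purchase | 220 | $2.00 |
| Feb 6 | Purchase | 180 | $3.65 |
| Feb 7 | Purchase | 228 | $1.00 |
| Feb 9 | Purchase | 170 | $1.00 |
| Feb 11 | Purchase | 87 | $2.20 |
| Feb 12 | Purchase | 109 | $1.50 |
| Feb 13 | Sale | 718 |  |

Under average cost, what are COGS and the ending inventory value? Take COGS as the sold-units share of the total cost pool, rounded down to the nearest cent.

Feb 13, sell 718: 718/1238 × $2,935.70 → $1,702.61
Ending inventory (cost pool remaining) = $1,233.09

COGS = $1,702.61; ending inventory = $1,233.09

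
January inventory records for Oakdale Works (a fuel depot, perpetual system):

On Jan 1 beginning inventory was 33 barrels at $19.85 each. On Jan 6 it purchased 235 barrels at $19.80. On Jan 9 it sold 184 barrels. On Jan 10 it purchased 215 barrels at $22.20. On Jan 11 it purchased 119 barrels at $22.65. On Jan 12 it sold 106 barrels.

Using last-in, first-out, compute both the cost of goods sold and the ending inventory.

Jan 9, 184 sold [LIFO — newest first]: 184 @ $19.80 = $3,643.20
Jan 12, 106 sold [LIFO — newest first]: 106 @ $22.65 = $2,400.90
Total COGS = $3,643.20 + $2,400.90 = $6,044.10
Ending inventory: 33 @ $19.85 + 51 @ $19.80 + 215 @ $22.20 + 13 @ $22.65 = $6,732.30

COGS = $6,044.10; ending inventory = $6,732.30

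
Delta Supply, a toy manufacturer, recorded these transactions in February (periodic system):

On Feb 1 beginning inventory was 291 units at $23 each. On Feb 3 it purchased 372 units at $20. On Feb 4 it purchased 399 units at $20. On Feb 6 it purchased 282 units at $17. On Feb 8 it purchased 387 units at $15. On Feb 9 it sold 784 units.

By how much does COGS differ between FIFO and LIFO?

FIFO COGS: 291 @ $23 + 372 @ $20 + 121 @ $20 = $16,553
LIFO COGS: 387 @ $15 + 282 @ $17 + 115 @ $20 = $12,899
Difference = |$16,553 − $12,899| = $3,654

$3,654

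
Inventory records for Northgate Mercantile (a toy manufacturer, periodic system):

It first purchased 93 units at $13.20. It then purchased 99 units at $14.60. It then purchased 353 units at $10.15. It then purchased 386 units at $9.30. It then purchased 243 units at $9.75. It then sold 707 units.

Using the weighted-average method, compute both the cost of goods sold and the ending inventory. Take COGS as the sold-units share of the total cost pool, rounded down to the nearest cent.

Sale 1, sell 707: 707/1174 × $12,215.00 → $7,356.05
Ending inventory (cost pool remaining) = $4,858.95

COGS = $7,356.05; ending inventory = $4,858.95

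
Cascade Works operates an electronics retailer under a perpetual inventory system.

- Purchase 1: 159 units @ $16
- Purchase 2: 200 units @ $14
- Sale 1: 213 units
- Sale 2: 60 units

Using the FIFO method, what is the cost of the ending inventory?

Ending inventory = $1,204

Sale 1 (213) [FIFO — oldest first]: 159 @ $16 + 54 @ $14 = $3,300
Sale 2 (60) [FIFO — oldest first]: 60 @ $14 = $840
Total COGS = $3,300 + $840 = $4,140
Ending inventory: 86 @ $14 = $1,204
Check: goods available $5,344 = COGS $4,140 + ending $1,204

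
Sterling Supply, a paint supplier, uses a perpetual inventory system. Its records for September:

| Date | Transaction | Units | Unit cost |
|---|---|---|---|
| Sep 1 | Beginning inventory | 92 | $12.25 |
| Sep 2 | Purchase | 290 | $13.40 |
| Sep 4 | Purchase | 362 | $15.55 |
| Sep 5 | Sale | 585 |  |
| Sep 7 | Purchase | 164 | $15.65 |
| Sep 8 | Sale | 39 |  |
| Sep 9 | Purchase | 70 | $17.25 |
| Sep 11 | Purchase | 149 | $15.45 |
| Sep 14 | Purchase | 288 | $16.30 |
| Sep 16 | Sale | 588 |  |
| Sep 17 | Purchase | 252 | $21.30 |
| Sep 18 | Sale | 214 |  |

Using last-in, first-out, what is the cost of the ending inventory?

Ending inventory = $3,522.80

Sep 5, 585 sold [LIFO — newest first]: 362 @ $15.55 + 223 @ $13.40 = $8,617.30
Sep 8, 39 sold [LIFO — newest first]: 39 @ $15.65 = $610.35
Sep 16, 588 sold [LIFO — newest first]: 288 @ $16.30 + 149 @ $15.45 + 70 @ $17.25 + 81 @ $15.65 = $9,471.60
Sep 18, 214 sold [LIFO — newest first]: 214 @ $21.30 = $4,558.20
Total COGS = $8,617.30 + $610.35 + $9,471.60 + $4,558.20 = $23,257.45
Ending inventory: 92 @ $12.25 + 67 @ $13.40 + 44 @ $15.65 + 38 @ $21.30 = $3,522.80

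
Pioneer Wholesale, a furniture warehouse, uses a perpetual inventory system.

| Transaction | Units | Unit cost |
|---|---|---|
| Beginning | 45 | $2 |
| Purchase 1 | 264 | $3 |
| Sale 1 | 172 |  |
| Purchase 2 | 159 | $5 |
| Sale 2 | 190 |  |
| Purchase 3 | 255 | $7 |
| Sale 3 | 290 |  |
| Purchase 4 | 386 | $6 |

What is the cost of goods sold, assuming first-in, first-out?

COGS = $2,965

Sale 1 (172) [FIFO — oldest first]: 45 @ $2 + 127 @ $3 = $471
Sale 2 (190) [FIFO — oldest first]: 137 @ $3 + 53 @ $5 = $676
Sale 3 (290) [FIFO — oldest first]: 106 @ $5 + 184 @ $7 = $1,818
Total COGS = $471 + $676 + $1,818 = $2,965
Ending inventory: 71 @ $7 + 386 @ $6 = $2,813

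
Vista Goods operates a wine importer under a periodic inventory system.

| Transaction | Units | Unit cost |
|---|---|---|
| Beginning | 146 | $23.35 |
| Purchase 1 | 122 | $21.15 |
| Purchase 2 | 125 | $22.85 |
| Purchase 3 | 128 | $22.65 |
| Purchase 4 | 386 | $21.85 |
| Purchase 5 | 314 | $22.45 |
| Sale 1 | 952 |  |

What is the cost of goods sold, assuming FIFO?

Sale 1 (952) [FIFO — oldest first]: 146 @ $23.35 + 122 @ $21.15 + 125 @ $22.85 + 128 @ $22.65 + 386 @ $21.85 + 45 @ $22.45 = $21,189.20
Ending inventory: 269 @ $22.45 = $6,039.05

COGS = $21,189.20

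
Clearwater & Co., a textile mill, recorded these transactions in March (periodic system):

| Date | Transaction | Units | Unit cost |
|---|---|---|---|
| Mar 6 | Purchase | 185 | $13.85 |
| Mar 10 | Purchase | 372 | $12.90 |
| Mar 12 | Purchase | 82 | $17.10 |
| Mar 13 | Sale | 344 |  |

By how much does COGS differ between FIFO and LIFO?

$168.65

FIFO COGS: 185 @ $13.85 + 159 @ $12.90 = $4,613.35
LIFO COGS: 82 @ $17.10 + 262 @ $12.90 = $4,782.00
Difference = |$4,613.35 − $4,782.00| = $168.65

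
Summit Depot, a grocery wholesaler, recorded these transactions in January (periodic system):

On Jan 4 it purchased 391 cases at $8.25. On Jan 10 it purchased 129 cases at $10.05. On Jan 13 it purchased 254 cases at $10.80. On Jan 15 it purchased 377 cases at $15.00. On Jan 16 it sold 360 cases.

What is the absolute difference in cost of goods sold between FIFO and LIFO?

FIFO COGS: 360 @ $8.25 = $2,970.00
LIFO COGS: 360 @ $15.00 = $5,400.00
Difference = |$2,970.00 − $5,400.00| = $2,430.00

$2,430.00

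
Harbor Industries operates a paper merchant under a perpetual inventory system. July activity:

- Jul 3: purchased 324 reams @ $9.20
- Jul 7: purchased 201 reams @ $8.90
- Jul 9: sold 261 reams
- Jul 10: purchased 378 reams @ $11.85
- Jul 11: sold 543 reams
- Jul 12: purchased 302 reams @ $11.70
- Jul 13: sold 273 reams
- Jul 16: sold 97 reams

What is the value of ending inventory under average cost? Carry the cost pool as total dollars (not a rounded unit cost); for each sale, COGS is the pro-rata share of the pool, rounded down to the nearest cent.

Ending inventory = $355.15

After Jul 3: 324 on hand, pool $2,980.80 (≈ $9.2000 each)
After Jul 7: 525 on hand, pool $4,769.70 (≈ $9.0851 each)
Jul 9, sell 261: 261/525 × $4,769.70 → $2,371.22
After Jul 10: 642 on hand, pool $6,877.78 (≈ $10.7131 each)
Jul 11, sell 543: 543/642 × $6,877.78 → $5,817.18
After Jul 12: 401 on hand, pool $4,594.00 (≈ $11.4564 each)
Jul 13, sell 273: 273/401 × $4,594.00 → $3,127.58
Jul 16, sell 97: 97/128 × $1,466.42 → $1,111.27
Total COGS = $2,371.22 + $5,817.18 + $3,127.58 + $1,111.27 = $12,427.25
Ending inventory (cost pool remaining) = $355.15
Check: goods available $12,782.40 = COGS $12,427.25 + ending $355.15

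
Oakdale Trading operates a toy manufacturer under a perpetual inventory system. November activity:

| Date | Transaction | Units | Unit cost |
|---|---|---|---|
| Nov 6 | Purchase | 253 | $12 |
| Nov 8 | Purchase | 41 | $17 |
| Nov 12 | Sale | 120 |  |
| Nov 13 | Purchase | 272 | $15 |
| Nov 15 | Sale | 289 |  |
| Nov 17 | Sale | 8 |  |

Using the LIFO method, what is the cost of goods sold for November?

COGS = $6,025

Nov 12, 120 sold [LIFO — newest first]: 41 @ $17 + 79 @ $12 = $1,645
Nov 15, 289 sold [LIFO — newest first]: 272 @ $15 + 17 @ $12 = $4,284
Nov 17, 8 sold [LIFO — newest first]: 8 @ $12 = $96
Total COGS = $1,645 + $4,284 + $96 = $6,025
Ending inventory: 149 @ $12 = $1,788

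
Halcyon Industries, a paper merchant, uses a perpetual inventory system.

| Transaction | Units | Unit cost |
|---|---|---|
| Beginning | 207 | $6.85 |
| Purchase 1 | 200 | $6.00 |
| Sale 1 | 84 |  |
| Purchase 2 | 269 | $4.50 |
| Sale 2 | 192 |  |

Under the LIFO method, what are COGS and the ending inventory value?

Sale 1 (84) [LIFO — newest first]: 84 @ $6.00 = $504.00
Sale 2 (192) [LIFO — newest first]: 192 @ $4.50 = $864.00
Total COGS = $504.00 + $864.00 = $1,368.00
Ending inventory: 207 @ $6.85 + 116 @ $6.00 + 77 @ $4.50 = $2,460.45
Check: goods available $3,828.45 = COGS $1,368.00 + ending $2,460.45

COGS = $1,368.00; ending inventory = $2,460.45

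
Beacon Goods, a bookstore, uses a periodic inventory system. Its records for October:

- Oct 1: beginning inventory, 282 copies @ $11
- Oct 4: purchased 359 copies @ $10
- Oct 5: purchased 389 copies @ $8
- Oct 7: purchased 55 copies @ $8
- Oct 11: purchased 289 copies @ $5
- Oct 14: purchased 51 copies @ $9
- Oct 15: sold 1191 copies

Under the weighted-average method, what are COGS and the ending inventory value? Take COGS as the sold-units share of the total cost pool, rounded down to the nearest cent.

Oct 15, sell 1191: 1191/1425 × $12,148.00 → $10,153.17
Ending inventory (cost pool remaining) = $1,994.83
Check: goods available $12,148.00 = COGS $10,153.17 + ending $1,994.83

COGS = $10,153.17; ending inventory = $1,994.83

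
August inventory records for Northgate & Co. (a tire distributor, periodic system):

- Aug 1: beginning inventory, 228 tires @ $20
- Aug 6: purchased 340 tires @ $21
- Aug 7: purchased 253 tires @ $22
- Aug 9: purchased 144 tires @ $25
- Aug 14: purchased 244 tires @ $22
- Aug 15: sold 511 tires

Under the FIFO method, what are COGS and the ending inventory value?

Aug 15, 511 sold [FIFO — oldest first]: 228 @ $20 + 283 @ $21 = $10,503
Ending inventory: 57 @ $21 + 253 @ $22 + 144 @ $25 + 244 @ $22 = $15,731

COGS = $10,503; ending inventory = $15,731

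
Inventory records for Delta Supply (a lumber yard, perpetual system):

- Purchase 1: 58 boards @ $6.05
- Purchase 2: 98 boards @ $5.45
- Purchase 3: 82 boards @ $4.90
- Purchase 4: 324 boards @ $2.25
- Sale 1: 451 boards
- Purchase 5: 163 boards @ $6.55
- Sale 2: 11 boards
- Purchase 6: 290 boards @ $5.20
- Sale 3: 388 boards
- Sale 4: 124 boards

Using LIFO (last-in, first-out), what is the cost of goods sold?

COGS = $4,343.40

Sale 1 (451) [LIFO — newest first]: 324 @ $2.25 + 82 @ $4.90 + 45 @ $5.45 = $1,376.05
Sale 2 (11) [LIFO — newest first]: 11 @ $6.55 = $72.05
Sale 3 (388) [LIFO — newest first]: 290 @ $5.20 + 98 @ $6.55 = $2,149.90
Sale 4 (124) [LIFO — newest first]: 54 @ $6.55 + 53 @ $5.45 + 17 @ $6.05 = $745.40
Total COGS = $1,376.05 + $72.05 + $2,149.90 + $745.40 = $4,343.40
Ending inventory: 41 @ $6.05 = $248.05
Check: goods available $4,591.45 = COGS $4,343.40 + ending $248.05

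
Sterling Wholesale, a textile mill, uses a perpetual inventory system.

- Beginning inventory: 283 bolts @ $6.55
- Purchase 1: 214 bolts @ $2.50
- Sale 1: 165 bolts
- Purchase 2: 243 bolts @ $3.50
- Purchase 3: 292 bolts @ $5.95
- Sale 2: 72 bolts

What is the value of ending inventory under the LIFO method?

Sale 1 (165) [LIFO — newest first]: 165 @ $2.50 = $412.50
Sale 2 (72) [LIFO — newest first]: 72 @ $5.95 = $428.40
Total COGS = $412.50 + $428.40 = $840.90
Ending inventory: 283 @ $6.55 + 49 @ $2.50 + 243 @ $3.50 + 220 @ $5.95 = $4,135.65

Ending inventory = $4,135.65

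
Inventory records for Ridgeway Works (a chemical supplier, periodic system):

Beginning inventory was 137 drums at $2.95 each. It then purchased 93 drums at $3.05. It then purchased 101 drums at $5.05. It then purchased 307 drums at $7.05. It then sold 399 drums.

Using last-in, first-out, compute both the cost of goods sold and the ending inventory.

COGS = $2,628.95; ending inventory = $733.25

Sale 1 (399) [LIFO — newest first]: 307 @ $7.05 + 92 @ $5.05 = $2,628.95
Ending inventory: 137 @ $2.95 + 93 @ $3.05 + 9 @ $5.05 = $733.25
Check: goods available $3,362.20 = COGS $2,628.95 + ending $733.25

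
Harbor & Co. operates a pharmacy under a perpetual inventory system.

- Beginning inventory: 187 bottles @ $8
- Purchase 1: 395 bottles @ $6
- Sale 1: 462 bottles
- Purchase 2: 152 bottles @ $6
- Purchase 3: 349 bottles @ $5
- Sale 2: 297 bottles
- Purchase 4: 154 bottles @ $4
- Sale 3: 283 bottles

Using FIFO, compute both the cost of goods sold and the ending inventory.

COGS = $6,318; ending inventory = $821

Sale 1 (462) [FIFO — oldest first]: 187 @ $8 + 275 @ $6 = $3,146
Sale 2 (297) [FIFO — oldest first]: 120 @ $6 + 152 @ $6 + 25 @ $5 = $1,757
Sale 3 (283) [FIFO — oldest first]: 283 @ $5 = $1,415
Total COGS = $3,146 + $1,757 + $1,415 = $6,318
Ending inventory: 41 @ $5 + 154 @ $4 = $821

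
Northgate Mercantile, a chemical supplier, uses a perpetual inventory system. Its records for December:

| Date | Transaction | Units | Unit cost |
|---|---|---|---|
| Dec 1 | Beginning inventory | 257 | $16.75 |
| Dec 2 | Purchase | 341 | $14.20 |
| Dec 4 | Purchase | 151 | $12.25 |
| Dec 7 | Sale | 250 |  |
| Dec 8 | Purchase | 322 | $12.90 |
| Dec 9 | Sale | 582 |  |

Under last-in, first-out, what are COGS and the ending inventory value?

Dec 7, 250 sold [LIFO — newest first]: 151 @ $12.25 + 99 @ $14.20 = $3,255.55
Dec 9, 582 sold [LIFO — newest first]: 322 @ $12.90 + 242 @ $14.20 + 18 @ $16.75 = $7,891.70
Total COGS = $3,255.55 + $7,891.70 = $11,147.25
Ending inventory: 239 @ $16.75 = $4,003.25

COGS = $11,147.25; ending inventory = $4,003.25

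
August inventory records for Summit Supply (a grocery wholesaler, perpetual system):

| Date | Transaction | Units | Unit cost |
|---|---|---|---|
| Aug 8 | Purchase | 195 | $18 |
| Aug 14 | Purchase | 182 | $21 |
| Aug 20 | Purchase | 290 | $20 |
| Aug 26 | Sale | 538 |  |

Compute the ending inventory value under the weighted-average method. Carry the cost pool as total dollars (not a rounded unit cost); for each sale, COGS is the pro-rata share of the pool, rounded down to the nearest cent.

Ending inventory = $2,539.78

After Aug 8: 195 on hand, pool $3,510.00 (≈ $18.0000 each)
After Aug 14: 377 on hand, pool $7,332.00 (≈ $19.4483 each)
After Aug 20: 667 on hand, pool $13,132.00 (≈ $19.6882 each)
Aug 26, sell 538: 538/667 × $13,132.00 → $10,592.22
Ending inventory (cost pool remaining) = $2,539.78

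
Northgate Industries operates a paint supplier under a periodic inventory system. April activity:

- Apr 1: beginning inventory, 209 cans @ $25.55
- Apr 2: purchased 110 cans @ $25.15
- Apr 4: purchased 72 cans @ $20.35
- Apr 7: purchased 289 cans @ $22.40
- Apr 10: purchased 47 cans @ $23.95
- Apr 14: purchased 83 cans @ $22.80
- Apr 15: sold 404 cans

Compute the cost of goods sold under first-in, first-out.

COGS = $9,862.85

Apr 15, 404 sold [FIFO — oldest first]: 209 @ $25.55 + 110 @ $25.15 + 72 @ $20.35 + 13 @ $22.40 = $9,862.85
Ending inventory: 276 @ $22.40 + 47 @ $23.95 + 83 @ $22.80 = $9,200.45
Check: goods available $19,063.30 = COGS $9,862.85 + ending $9,200.45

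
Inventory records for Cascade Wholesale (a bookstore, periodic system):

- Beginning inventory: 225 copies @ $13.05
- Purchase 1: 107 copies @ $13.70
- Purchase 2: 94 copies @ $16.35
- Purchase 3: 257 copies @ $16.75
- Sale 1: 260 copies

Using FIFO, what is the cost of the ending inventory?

Sale 1 (260) [FIFO — oldest first]: 225 @ $13.05 + 35 @ $13.70 = $3,415.75
Ending inventory: 72 @ $13.70 + 94 @ $16.35 + 257 @ $16.75 = $6,828.05
Check: goods available $10,243.80 = COGS $3,415.75 + ending $6,828.05

Ending inventory = $6,828.05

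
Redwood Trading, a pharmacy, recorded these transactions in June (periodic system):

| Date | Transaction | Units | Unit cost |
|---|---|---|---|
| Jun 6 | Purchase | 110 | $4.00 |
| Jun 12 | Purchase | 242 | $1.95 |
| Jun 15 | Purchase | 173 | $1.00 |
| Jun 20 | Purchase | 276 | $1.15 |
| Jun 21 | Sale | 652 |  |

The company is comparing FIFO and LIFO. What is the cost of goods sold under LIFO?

COGS = $886.25

FIFO COGS: 110 @ $4.00 + 242 @ $1.95 + 173 @ $1.00 + 127 @ $1.15 = $1,230.95
LIFO COGS: 276 @ $1.15 + 173 @ $1.00 + 203 @ $1.95 = $886.25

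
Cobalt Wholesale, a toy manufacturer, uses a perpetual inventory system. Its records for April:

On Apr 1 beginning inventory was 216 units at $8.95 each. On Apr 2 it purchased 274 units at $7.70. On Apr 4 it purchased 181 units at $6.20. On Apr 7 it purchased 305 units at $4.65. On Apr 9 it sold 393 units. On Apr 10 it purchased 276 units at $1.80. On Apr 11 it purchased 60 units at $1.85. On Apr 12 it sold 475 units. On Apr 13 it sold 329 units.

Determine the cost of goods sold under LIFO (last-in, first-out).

Apr 9, 393 sold [LIFO — newest first]: 305 @ $4.65 + 88 @ $6.20 = $1,963.85
Apr 12, 475 sold [LIFO — newest first]: 60 @ $1.85 + 276 @ $1.80 + 93 @ $6.20 + 46 @ $7.70 = $1,538.60
Apr 13, 329 sold [LIFO — newest first]: 228 @ $7.70 + 101 @ $8.95 = $2,659.55
Total COGS = $1,963.85 + $1,538.60 + $2,659.55 = $6,162.00
Ending inventory: 115 @ $8.95 = $1,029.25

COGS = $6,162.00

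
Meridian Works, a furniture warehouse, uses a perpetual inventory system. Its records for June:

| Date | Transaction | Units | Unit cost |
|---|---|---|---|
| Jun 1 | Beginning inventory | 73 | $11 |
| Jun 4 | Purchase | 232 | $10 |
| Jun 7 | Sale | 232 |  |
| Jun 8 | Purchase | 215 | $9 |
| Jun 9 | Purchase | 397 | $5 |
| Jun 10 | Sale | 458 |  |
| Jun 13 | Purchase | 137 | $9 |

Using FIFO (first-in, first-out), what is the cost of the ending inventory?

Jun 7, 232 sold [FIFO — oldest first]: 73 @ $11 + 159 @ $10 = $2,393
Jun 10, 458 sold [FIFO — oldest first]: 73 @ $10 + 215 @ $9 + 170 @ $5 = $3,515
Total COGS = $2,393 + $3,515 = $5,908
Ending inventory: 227 @ $5 + 137 @ $9 = $2,368
Check: goods available $8,276 = COGS $5,908 + ending $2,368

Ending inventory = $2,368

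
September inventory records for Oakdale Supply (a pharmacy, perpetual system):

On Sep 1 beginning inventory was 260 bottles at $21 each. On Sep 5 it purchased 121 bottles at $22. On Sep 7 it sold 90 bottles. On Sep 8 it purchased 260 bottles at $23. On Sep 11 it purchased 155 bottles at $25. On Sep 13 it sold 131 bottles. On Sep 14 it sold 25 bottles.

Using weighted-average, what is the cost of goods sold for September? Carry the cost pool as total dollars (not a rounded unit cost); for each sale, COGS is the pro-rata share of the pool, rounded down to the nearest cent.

After Sep 1: 260 on hand, pool $5,460.00 (≈ $21.0000 each)
After Sep 5: 381 on hand, pool $8,122.00 (≈ $21.3176 each)
Sep 7, sell 90: 90/381 × $8,122.00 → $1,918.58
After Sep 8: 551 on hand, pool $12,183.42 (≈ $22.1115 each)
After Sep 11: 706 on hand, pool $16,058.42 (≈ $22.7456 each)
Sep 13, sell 131: 131/706 × $16,058.42 → $2,979.67
Sep 14, sell 25: 25/575 × $13,078.75 → $568.64
Total COGS = $1,918.58 + $2,979.67 + $568.64 = $5,466.89
Ending inventory (cost pool remaining) = $12,510.11
Check: goods available $17,977.00 = COGS $5,466.89 + ending $12,510.11

COGS = $5,466.89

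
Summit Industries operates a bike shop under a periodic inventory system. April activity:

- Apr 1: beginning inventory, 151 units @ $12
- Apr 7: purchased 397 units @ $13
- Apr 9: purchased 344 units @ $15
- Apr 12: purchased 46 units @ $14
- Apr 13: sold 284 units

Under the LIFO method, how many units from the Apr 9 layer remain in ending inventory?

106

Apr 13, 284 sold [LIFO — newest first]: 46 @ $14 + 238 @ $15 = $4,214
Ending inventory: 151 @ $12 + 397 @ $13 + 106 @ $15 = $8,563
Check: goods available $12,777 = COGS $4,214 + ending $8,563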